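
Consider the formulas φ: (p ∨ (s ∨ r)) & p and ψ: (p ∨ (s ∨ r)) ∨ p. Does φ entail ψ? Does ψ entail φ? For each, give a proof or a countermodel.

Not equivalent: only (⇒) holds.

(⇒) Assume the antecedent. If p is true, (p ∨ (s ∨ r)) ∨ p reduces to true regardless of the other variables. If p is false, the antecedent cannot hold. Either way (p ∨ (s ∨ r)) ∨ p holds.

(⇐) This fails. Under p = F, s = T, r = F, the left side is false but the right side is true.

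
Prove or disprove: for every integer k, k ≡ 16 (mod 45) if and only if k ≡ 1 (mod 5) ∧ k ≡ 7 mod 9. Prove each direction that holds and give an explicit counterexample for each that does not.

(⇒) Suppose k ≡ 16 (mod 45); write k = 45j + 16. Since 5 ∣ 45, reducing mod 5 gives k ≡ 16 ≡ 1 (mod 5); since 9 ∣ 45, reducing mod 9 gives k ≡ 16 ≡ 7 (mod 9).

(⇐) Conversely, if k ≡ 1 (mod 5) and k ≡ 7 (mod 9), then by the Chinese remainder theorem k ≡ 16 (mod 45). This is exactly k ≡ 16 (mod 45).

Both directions hold; the statement is true.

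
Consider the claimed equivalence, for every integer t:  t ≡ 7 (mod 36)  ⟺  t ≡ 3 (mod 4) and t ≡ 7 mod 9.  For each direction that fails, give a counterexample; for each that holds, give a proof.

(→) Suppose t ≡ 7 (mod 36); write t = 36j + 7. Since 4 ∣ 36, reducing mod 4 gives t ≡ 7 ≡ 3 (mod 4); since 9 ∣ 36, reducing mod 9 gives t ≡ 7 (mod 9).

(←) Conversely, if t ≡ 3 (mod 4) and t ≡ 7 (mod 9), then by the Chinese remainder theorem t ≡ 7 (mod 36). This is exactly t ≡ 7 (mod 36).

Both directions hold.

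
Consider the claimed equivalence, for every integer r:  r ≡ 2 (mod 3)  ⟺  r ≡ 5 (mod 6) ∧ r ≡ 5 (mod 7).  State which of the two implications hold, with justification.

(⇒) This fails: r = 32 gives 32 ≡ 2 (mod 3) but 32 ≡ 2 (mod 6), so the conjunction on the right does not hold.

(⇐) Conversely, if r ≡ 5 (mod 6) and r ≡ 5 (mod 7), then by the Chinese remainder theorem r ≡ 5 (mod 42). Since 5 ≡ 2 (mod 3) and 3 ∣ 42, we get r ≡ 2 (mod 3).

The forward direction fails; the converse holds.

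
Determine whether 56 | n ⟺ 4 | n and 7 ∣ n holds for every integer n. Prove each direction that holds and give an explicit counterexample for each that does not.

Not equivalent: only (⇒) holds.

(⟹) If 56 ∣ n, write n = 56q. Since 56 = 14·4, n = 4·(14q), so 4 ∣ n; and since 56 = 8·7, n = 7·(8q), so 7 ∣ n.

(⟸) This fails: take n = 28. Both 4 ∣ 28 and 7 ∣ 28, yet 28 is not a multiple of 56 (since 28 = 0·56 + 28), so 56 ∤ 28.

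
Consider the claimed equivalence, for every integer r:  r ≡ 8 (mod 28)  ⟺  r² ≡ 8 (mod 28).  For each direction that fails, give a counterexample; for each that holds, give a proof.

(⟹) Suppose r ≡ 8 (mod 28). Write r = 28j + 8. Then (28j + 8)² = 784j² + 448j + 64 = 28(28j² + 16j + 2) + 8, so r² ≡ 8 (mod 28).

(⟸) This fails: take r = 6. Then 6² = 36 ≡ 8 (mod 28), yet 6 ≡ 6 (mod 28), not 8.

Not equivalent: only (⇒) holds.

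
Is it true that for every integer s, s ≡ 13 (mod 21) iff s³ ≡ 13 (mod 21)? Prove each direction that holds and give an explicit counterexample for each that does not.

Forward direction. Suppose s ≡ 13 (mod 21). Write s = 21j + 13. Then (21j + 13)³ = 9261j³ + 17199j² + 10647j + 2197 = 21(441j³ + 819j² + 507j + 104) + 13, so s³ ≡ 13 (mod 21).

Converse. This fails: take s = 10. Then 10³ = 1000 ≡ 13 (mod 21), yet 10 ≡ 10 (mod 21), not 13.

The forward direction holds; the converse fails.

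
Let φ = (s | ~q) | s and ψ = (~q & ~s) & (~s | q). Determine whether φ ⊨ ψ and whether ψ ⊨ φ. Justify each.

(⟸) Assume the antecedent. If s is true, the antecedent cannot hold. If s is false, the antecedent forces (s = F, q = F), and (s | ~q) | s holds there. Either way (s | ~q) | s holds.

(⟹) This fails. Under s = T, q = F, the left side is true but the right side is false.

Not equivalent: only (⇐) holds.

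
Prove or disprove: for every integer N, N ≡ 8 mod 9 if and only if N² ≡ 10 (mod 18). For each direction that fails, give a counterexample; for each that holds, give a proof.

(→) This fails: take N = 17. Then 17 ≡ 8 (mod 9), but 17² = 289 ≡ 1 (mod 18), not 10.

(←) This fails: take N = 10. Then 10² = 100 ≡ 10 (mod 18), yet 10 ≡ 1 (mod 9), not 8.

Neither implication holds.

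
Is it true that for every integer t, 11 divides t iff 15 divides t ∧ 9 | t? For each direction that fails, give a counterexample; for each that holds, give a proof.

(⇒) fails and (⇐) fails.

(⟹) This fails: take t = 11. Certainly 11 ∣ 11, but 15 ∤ 11.

(⟸) This fails: take t = 45. Both 15 ∣ 45 and 9 ∣ 45, yet 45 is not a multiple of 11 (since 45 = 4·11 + 1), so 11 ∤ 45.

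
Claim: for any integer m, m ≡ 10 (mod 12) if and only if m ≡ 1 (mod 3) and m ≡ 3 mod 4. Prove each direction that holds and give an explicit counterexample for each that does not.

Neither implication holds.

[⇒] This fails: m = 10 gives 10 ≡ 10 (mod 12) but 10 ≡ 2 (mod 4), so the conjunction on the right does not hold.

[⇐] This fails: m = 7 satisfies both congruences on the right (7 ≡ 1 mod 3 and 7 ≡ 3 mod 4) yet 7 ≡ 7 (mod 12), not 10.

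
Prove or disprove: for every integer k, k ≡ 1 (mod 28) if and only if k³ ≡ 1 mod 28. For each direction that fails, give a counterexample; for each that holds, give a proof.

(→) Suppose k ≡ 1 (mod 28). Write k = 28j + 1. Then (28j + 1)³ = 21952j³ + 2352j² + 84j + 1 = 28(784j³ + 84j² + 3j) + 1, so k³ ≡ 1 (mod 28).

(←) This fails: take k = 9. Then 9³ = 729 ≡ 1 (mod 28), yet 9 ≡ 9 (mod 28), not 1.

(⇒) holds; (⇐) fails.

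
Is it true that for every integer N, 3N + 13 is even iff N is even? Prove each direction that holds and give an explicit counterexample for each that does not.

Forward direction. This fails: N = 3 gives 3N + 13 = 22, which is even, but 3 is odd, not even.

Converse. This also fails: N = 0 is even, but 3N + 13 = 13 is odd, not even.

Both directions fail.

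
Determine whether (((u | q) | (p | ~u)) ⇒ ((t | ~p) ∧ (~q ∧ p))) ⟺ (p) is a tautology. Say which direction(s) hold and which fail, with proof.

Only the forward implication holds.

Forward direction. Assume the antecedent. If p is true, p reduces to true regardless of the other variables. If p is false, the antecedent cannot hold. Either way p holds.

Converse. This fails. Under p = T, t = F, u = F, q = F, the left side is false but the right side is true.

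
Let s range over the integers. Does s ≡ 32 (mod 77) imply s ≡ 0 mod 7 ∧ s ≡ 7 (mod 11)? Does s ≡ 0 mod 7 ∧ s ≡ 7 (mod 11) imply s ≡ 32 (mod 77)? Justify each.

(⇒) fails and (⇐) fails.

(⟹) This fails: s = 32 gives 32 ≡ 32 (mod 77) but 32 ≡ 4 (mod 7), so the conjunction on the right does not hold.

(⟸) This fails: s = 7 satisfies both congruences on the right (7 ≡ 0 mod 7 and 7 ≡ 7 mod 11) yet 7 ≡ 7 (mod 77), not 32.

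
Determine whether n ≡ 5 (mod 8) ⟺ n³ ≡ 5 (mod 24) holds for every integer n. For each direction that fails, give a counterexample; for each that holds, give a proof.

Not equivalent: only (⇐) holds.

(⟹) This fails: take n = 13. Then 13 ≡ 5 (mod 8), but 13³ = 2197 ≡ 13 (mod 24), not 5.

(⟸) Conversely, the residues r modulo 24 with r³ ≡ 5 (mod 24) are exactly {5}, and each is ≡ 5 (mod 8).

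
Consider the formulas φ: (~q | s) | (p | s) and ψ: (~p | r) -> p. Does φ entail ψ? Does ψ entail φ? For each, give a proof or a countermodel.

(⇒) fails; (⇐) holds.

(⇒) This fails. Under s = F, r = F, q = F, p = F, the left side is true but the right side is false.

(⇐) Assume the antecedent. If p is true, (~q | s) | (p | s) reduces to true regardless of the other variables. If p is false, the antecedent cannot hold. Either way (~q | s) | (p | s) holds.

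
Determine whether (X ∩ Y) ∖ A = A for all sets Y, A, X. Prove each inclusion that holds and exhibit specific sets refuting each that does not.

(⊆) fails and (⊇) fails.

Forward inclusion. This inclusion fails. Take Y = {1}, A = ∅, X = {1}; then 1 ∈ (X ∩ Y) ∖ A but 1 ∉ A.

Reverse inclusion. This inclusion fails. Take Y = ∅, A = {1}, X = ∅; then 1 ∈ A but 1 ∉ (X ∩ Y) ∖ A.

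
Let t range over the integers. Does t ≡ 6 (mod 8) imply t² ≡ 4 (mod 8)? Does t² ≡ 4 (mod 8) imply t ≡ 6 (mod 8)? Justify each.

(⇒) holds; (⇐) fails.

Forward direction. Suppose t ≡ 6 (mod 8). Write t = 8j + 6. Then (8j + 6)² = 64j² + 96j + 36 = 8(8j² + 12j + 4) + 4, so t² ≡ 4 (mod 8).

Converse. This fails: take t = 2. Then 2² = 4 ≡ 4 (mod 8), yet 2 ≡ 2 (mod 8), not 6.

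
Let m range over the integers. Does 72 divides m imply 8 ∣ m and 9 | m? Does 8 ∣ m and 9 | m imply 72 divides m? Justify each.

Equivalent; both directions hold.

[⇒] If 72 ∣ m, write m = 72q. Since 72 = 9·8, m = 8·(9q), so 8 ∣ m; and since 72 = 8·9, m = 9·(8q), so 9 ∣ m.

[⇐] Suppose 8 ∣ m and 9 ∣ m. Any common multiple of 8 and 9 is a multiple of their lcm; here gcd(8, 9) = 1, so lcm(8, 9) = 8·9 = 72, so 72 ∣ m.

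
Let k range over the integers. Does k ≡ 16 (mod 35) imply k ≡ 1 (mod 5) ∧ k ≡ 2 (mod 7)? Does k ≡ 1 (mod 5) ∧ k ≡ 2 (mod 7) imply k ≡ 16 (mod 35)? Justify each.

[⇐] If k ≡ 1 (mod 5) and k ≡ 2 (mod 7), then by the Chinese remainder theorem k ≡ 16 (mod 35). This is exactly k ≡ 16 (mod 35).

[⇒] Suppose k ≡ 16 (mod 35); write k = 35j + 16. Since 5 ∣ 35, reducing mod 5 gives k ≡ 16 ≡ 1 (mod 5); since 7 ∣ 35, reducing mod 7 gives k ≡ 16 ≡ 2 (mod 7).

Both directions hold; the statement is true.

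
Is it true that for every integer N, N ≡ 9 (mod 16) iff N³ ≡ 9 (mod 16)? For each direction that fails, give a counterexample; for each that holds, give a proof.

(⟸) Suppose N³ ≡ 9 (mod 16). The only residue r in {0, …, 15} with r³ ≡ 9 (mod 16) is r = 9, so N ≡ 9 (mod 16).

(⟹) Suppose N ≡ 9 (mod 16). Write N = 16j + 9. Then (16j + 9)³ = 4096j³ + 6912j² + 3888j + 729 = 16(256j³ + 432j² + 243j + 45) + 9, so N³ ≡ 9 (mod 16).

Both directions hold.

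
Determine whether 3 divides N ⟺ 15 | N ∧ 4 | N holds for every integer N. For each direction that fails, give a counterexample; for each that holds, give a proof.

Converse. Suppose 15 ∣ N and 4 ∣ N. Any common multiple of 15 and 4 is a multiple of their lcm; here gcd(15, 4) = 1, so lcm(15, 4) = 15·4 = 60, so 60 ∣ N. Since 3 ∣ 60, it follows that 3 ∣ N.

Forward direction. This fails: take N = 3. Certainly 3 ∣ 3, but 15 ∤ 3.

Only the converse holds.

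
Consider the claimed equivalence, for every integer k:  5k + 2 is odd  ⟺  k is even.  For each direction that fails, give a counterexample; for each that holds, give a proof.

Forward direction. This fails: k = 1 gives 5k + 2 = 7, which is odd, but 1 is odd, not even.

Converse. This also fails: k = 6 is even, but 5k + 2 = 32 is even, not odd.

Both directions fail.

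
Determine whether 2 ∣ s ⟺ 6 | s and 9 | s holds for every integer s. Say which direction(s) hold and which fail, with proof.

(⇒) fails; (⇐) holds.

(⇒) This fails: take s = 2. Certainly 2 ∣ 2, but 6 ∤ 2.

(⇐) Suppose 6 ∣ s and 9 ∣ s. Any common multiple of 6 and 9 is a multiple of their lcm; here lcm(6, 9) = 6·9/gcd(6, 9) = 54/3 = 18, so 18 ∣ s. Since 2 ∣ 18, it follows that 2 ∣ s.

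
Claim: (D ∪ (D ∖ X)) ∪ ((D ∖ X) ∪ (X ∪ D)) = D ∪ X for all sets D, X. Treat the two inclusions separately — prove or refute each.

Both inclusions hold.

(⊆) Let x ∈ (D ∪ (D ∖ X)) ∪ ((D ∖ X) ∪ (X ∪ D)). Then either x ∈ D and x ∉ X; or x ∈ X and x ∉ D; or x ∈ D ∩ X. In each case x ∈ D ∪ X, so (D ∪ (D ∖ X)) ∪ ((D ∖ X) ∪ (X ∪ D)) ⊆ D ∪ X.

(⊇) Let x ∈ D ∪ X. Then either x ∈ D and x ∉ X; or x ∈ X and x ∉ D; or x ∈ D ∩ X. In each case x ∈ (D ∪ (D ∖ X)) ∪ ((D ∖ X) ∪ (X ∪ D)), so D ∪ X ⊆ (D ∪ (D ∖ X)) ∪ ((D ∖ X) ∪ (X ∪ D)).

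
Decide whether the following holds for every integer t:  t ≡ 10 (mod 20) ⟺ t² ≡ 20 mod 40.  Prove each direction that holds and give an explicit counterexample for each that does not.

Both directions hold.

(⟹) Suppose t ≡ 10 (mod 20). Working modulo 40, t ∈ {10, 30}; for each such r, r² ≡ 20 (mod 40).

(⟸) Conversely, the residues r modulo 40 with r² ≡ 20 (mod 40) are exactly {10, 30}, and each is ≡ 10 (mod 20).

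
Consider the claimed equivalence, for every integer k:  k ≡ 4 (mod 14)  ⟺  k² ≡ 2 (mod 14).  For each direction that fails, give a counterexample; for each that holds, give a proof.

(⟹) Suppose k ≡ 4 (mod 14). Write k = 14j + 4. Then (14j + 4)² = 196j² + 112j + 16 = 14(14j² + 8j + 1) + 2, so k² ≡ 2 (mod 14).

(⟸) This fails: take k = 10. Then 10² = 100 ≡ 2 (mod 14), yet 10 ≡ 10 (mod 14), not 4.

Not equivalent: only (⇒) holds.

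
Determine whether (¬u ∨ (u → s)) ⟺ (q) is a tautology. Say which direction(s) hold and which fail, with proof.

Both directions fail.

[⇒] This fails. Under u = F, s = F, q = F, the left side is true but the right side is false.

[⇐] This fails. Under u = T, s = F, q = T, the left side is false but the right side is true.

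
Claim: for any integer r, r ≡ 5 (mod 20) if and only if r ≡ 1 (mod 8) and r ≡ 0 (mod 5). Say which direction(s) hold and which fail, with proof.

(→) This fails: r = 5 gives 5 ≡ 5 (mod 20) but 5 ≡ 5 (mod 8), so the conjunction on the right does not hold.

(←) Conversely, if r ≡ 1 (mod 8) and r ≡ 0 (mod 5), then by the Chinese remainder theorem r ≡ 25 (mod 40). Since 25 ≡ 5 (mod 20) and 20 ∣ 40, we get r ≡ 5 (mod 20).

Only the reverse direction holds.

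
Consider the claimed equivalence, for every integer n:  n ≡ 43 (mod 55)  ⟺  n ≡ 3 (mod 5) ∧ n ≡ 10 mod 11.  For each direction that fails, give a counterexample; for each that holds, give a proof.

(⇒) Suppose n ≡ 43 (mod 55); write n = 55j + 43. Since 5 ∣ 55, reducing mod 5 gives n ≡ 43 ≡ 3 (mod 5); since 11 ∣ 55, reducing mod 11 gives n ≡ 43 ≡ 10 (mod 11).

(⇐) Conversely, if n ≡ 3 (mod 5) and n ≡ 10 (mod 11), then by the Chinese remainder theorem n ≡ 43 (mod 55). This is exactly n ≡ 43 (mod 55).

Both directions hold.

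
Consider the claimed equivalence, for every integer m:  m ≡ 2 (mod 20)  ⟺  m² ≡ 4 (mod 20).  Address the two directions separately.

(←) This fails: take m = 8. Then 8² = 64 ≡ 4 (mod 20), yet 8 ≡ 8 (mod 20), not 2.

(→) Suppose m ≡ 2 (mod 20). Write m = 20j + 2. Then (20j + 2)² = 400j² + 80j + 4 = 20(20j² + 4j) + 4, so m² ≡ 4 (mod 20).

Not equivalent: only (⇒) holds.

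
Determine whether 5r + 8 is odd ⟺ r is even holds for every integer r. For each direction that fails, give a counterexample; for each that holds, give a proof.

Neither direction holds.

Forward direction. This fails: r = 5 gives 5r + 8 = 33, which is odd, but 5 is odd, not even.

Converse. This also fails: r = 2 is even, but 5r + 8 = 18 is even, not odd.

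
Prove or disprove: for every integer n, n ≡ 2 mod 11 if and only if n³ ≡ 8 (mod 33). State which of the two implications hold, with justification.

The forward direction fails; the converse holds.

(⟹) This fails: take n = 13. Then 13 ≡ 2 (mod 11), but 13³ = 2197 ≡ 19 (mod 33), not 8.

(⟸) Conversely, the residues r modulo 33 with r³ ≡ 8 (mod 33) are exactly {2}, and each is ≡ 2 (mod 11).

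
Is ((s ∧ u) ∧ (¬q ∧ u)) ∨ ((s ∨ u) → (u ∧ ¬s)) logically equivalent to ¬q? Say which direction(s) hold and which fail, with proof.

(⇒) This fails. Under s = F, q = T, u = F, the left side is true but the right side is false.

(⇐) This fails. Under s = T, q = F, u = F, the left side is false but the right side is true.

Neither implication holds.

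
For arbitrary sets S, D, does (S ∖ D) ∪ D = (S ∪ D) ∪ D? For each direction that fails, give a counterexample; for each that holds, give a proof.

The two sets are equal.

(⟸) Let x ∈ (S ∪ D) ∪ D. Then either x ∈ S and x ∉ D; or x ∈ D and x ∉ S; or x ∈ S ∩ D. In each case x ∈ (S ∖ D) ∪ D, so (S ∪ D) ∪ D ⊆ (S ∖ D) ∪ D.

(⟹) Let x ∈ (S ∖ D) ∪ D. Then either x ∈ S and x ∉ D; or x ∈ D and x ∉ S; or x ∈ S ∩ D. In each case x ∈ (S ∪ D) ∪ D, so (S ∖ D) ∪ D ⊆ (S ∪ D) ∪ D.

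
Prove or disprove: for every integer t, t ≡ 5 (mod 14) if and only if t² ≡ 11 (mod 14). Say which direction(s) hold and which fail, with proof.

[⇒] Suppose t ≡ 5 (mod 14). Write t = 14j + 5. Then (14j + 5)² = 196j² + 140j + 25 = 14(14j² + 10j + 1) + 11, so t² ≡ 11 (mod 14).

[⇐] This fails: take t = 9. Then 9² = 81 ≡ 11 (mod 14), yet 9 ≡ 9 (mod 14), not 5.

Only the forward direction holds.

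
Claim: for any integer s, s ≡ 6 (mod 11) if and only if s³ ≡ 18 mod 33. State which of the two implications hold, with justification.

(⇒) This fails: take s = 17. Then 17 ≡ 6 (mod 11), but 17³ = 4913 ≡ 29 (mod 33), not 18.

(⇐) Conversely, the residues r modulo 33 with r³ ≡ 18 (mod 33) are exactly {6}, and each is ≡ 6 (mod 11).

Only the converse holds.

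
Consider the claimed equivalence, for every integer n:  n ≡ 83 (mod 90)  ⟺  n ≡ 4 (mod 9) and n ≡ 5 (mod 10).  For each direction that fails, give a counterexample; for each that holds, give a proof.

[⇒] This fails: n = 83 gives 83 ≡ 83 (mod 90) but 83 ≡ 2 (mod 9), so the conjunction on the right does not hold.

[⇐] This fails: n = 85 satisfies both congruences on the right (85 ≡ 4 mod 9 and 85 ≡ 5 mod 10) yet 85 ≡ 85 (mod 90), not 83.

Neither direction holds.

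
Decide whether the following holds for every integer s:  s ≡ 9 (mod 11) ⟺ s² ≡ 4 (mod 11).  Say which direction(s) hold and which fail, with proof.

Only the forward direction holds.

Converse. This fails: take s = 2. Then 2² = 4 ≡ 4 (mod 11), yet 2 ≡ 2 (mod 11), not 9.

Forward direction. Suppose s ≡ 9 (mod 11). Write s = 11j + 9. Then (11j + 9)² = 121j² + 198j + 81 = 11(11j² + 18j + 7) + 4, so s² ≡ 4 (mod 11).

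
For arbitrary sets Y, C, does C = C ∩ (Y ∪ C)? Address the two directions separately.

Forward inclusion. Let x ∈ C. Then either x ∈ C and x ∉ Y; or x ∈ Y ∩ C. In each case x ∈ C ∩ (Y ∪ C), so C ⊆ C ∩ (Y ∪ C).

Reverse inclusion. Let x ∈ C ∩ (Y ∪ C). Then either x ∈ C and x ∉ Y; or x ∈ Y ∩ C. In each case x ∈ C, so C ∩ (Y ∪ C) ⊆ C.

The two sets are equal.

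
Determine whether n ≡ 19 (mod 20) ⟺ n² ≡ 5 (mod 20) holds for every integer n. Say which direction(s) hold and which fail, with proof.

Neither implication holds.

Forward direction. This fails: take n = 19. Then 19 ≡ 19 (mod 20), but 19² = 361 ≡ 1 (mod 20), not 5.

Converse. This fails: take n = 5. Then 5² = 25 ≡ 5 (mod 20), yet 5 ≡ 5 (mod 20), not 19.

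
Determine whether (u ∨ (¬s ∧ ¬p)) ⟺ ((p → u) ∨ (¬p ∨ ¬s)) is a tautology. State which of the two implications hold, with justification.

(⟹) Assume the antecedent. If s is true, the antecedent forces (s = T, u = T, p = F) or (s = T, u = T, p = T), and (p → u) ∨ (¬p ∨ ¬s) holds there. If s is false, (p → u) ∨ (¬p ∨ ¬s) reduces to true regardless of the other variables. Either way (p → u) ∨ (¬p ∨ ¬s) holds.

(⟸) This fails. Under s = T, u = F, p = F, the left side is false but the right side is true.

(⇒) holds; (⇐) fails.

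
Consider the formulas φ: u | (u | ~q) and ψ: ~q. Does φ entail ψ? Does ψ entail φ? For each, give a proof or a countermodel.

Only the converse holds.

(⟹) This fails. Under u = T, q = T, the left side is true but the right side is false.

(⟸) Assume the antecedent. If u is true, u | (u | ~q) reduces to true regardless of the other variables. If u is false, the antecedent forces (u = F, q = F), and u | (u | ~q) holds there. Either way u | (u | ~q) holds.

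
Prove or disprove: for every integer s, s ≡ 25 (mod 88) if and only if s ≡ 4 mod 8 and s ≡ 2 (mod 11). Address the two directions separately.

(→) This fails: s = 25 gives 25 ≡ 25 (mod 88) but 25 ≡ 1 (mod 8), so the conjunction on the right does not hold.

(←) This fails: s = 68 satisfies both congruences on the right (68 ≡ 4 mod 8 and 68 ≡ 2 mod 11) yet 68 ≡ 68 (mod 88), not 25.

(⇒) fails and (⇐) fails.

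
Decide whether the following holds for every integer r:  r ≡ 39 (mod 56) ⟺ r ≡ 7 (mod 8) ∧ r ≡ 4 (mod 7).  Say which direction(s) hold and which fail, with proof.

(⇒) Suppose r ≡ 39 (mod 56); write r = 56j + 39. Since 8 ∣ 56, reducing mod 8 gives r ≡ 39 ≡ 7 (mod 8); since 7 ∣ 56, reducing mod 7 gives r ≡ 39 ≡ 4 (mod 7).

(⇐) Conversely, if r ≡ 7 (mod 8) and r ≡ 4 (mod 7), then by the Chinese remainder theorem r ≡ 39 (mod 56). This is exactly r ≡ 39 (mod 56).

Both implications hold.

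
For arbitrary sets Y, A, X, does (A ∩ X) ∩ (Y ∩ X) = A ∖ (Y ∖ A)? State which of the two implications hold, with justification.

The sets are not equal: only the forward inclusion holds.

(⊆) Let x ∈ (A ∩ X) ∩ (Y ∩ X). Then x ∈ Y ∩ A ∩ X, from which x ∈ A ∖ (Y ∖ A).

(⊇) This inclusion fails. Take Y = ∅, A = {1}, X = ∅; then 1 ∈ A ∖ (Y ∖ A) but 1 ∉ (A ∩ X) ∩ (Y ∩ X).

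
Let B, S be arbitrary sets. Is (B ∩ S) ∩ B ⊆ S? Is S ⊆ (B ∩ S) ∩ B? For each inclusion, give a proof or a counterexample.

The sets are not equal: only the forward inclusion holds.

(⊆) Let x ∈ (B ∩ S) ∩ B. Then x ∈ B ∩ S, from which x ∈ S.

(⊇) This inclusion fails. Take B = ∅, S = {1}; then 1 ∈ S but 1 ∉ (B ∩ S) ∩ B.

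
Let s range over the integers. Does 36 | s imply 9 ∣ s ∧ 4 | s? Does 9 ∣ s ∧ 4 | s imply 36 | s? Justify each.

[⇐] Suppose 9 ∣ s and 4 ∣ s. Any common multiple of 9 and 4 is a multiple of their lcm; here gcd(9, 4) = 1, so lcm(9, 4) = 9·4 = 36, so 36 ∣ s.

[⇒] If 36 ∣ s, write s = 36q. Since 36 = 4·9, s = 9·(4q), so 9 ∣ s; and since 36 = 9·4, s = 4·(9q), so 4 ∣ s.

The biconditional holds.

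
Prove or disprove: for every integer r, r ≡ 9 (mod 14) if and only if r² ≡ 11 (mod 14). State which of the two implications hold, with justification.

Not equivalent: only (⇒) holds.

Converse. This fails: take r = 5. Then 5² = 25 ≡ 11 (mod 14), yet 5 ≡ 5 (mod 14), not 9.

Forward direction. Suppose r ≡ 9 (mod 14). Write r = 14j + 9. Then (14j + 9)² = 196j² + 252j + 81 = 14(14j² + 18j + 5) + 11, so r² ≡ 11 (mod 14).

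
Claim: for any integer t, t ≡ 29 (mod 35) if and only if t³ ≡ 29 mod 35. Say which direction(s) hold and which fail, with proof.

Only the forward direction holds.

Forward direction. Suppose t ≡ 29 (mod 35). Write t = 35j + 29. Then (35j + 29)³ = 42875j³ + 106575j² + 88305j + 24389 = 35(1225j³ + 3045j² + 2523j + 696) + 29, so t³ ≡ 29 (mod 35).

Converse. This fails: take t = 4. Then 4³ = 64 ≡ 29 (mod 35), yet 4 ≡ 4 (mod 35), not 29.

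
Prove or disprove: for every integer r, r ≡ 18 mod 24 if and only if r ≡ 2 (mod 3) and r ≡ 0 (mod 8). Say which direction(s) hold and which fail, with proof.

Both directions fail.

(⟹) This fails: r = 18 gives 18 ≡ 18 (mod 24) but 18 ≡ 0 (mod 3), so the conjunction on the right does not hold.

(⟸) This fails: r = 8 satisfies both congruences on the right (8 ≡ 2 mod 3 and 8 ≡ 0 mod 8) yet 8 ≡ 8 (mod 24), not 18.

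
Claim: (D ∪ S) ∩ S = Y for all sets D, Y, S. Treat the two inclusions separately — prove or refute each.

(⊆) fails and (⊇) fails.

(⟹) This inclusion fails. Take D = ∅, Y = ∅, S = {1}; then 1 ∈ (D ∪ S) ∩ S but 1 ∉ Y.

(⟸) This inclusion fails. Take D = ∅, Y = {1}, S = ∅; then 1 ∈ Y but 1 ∉ (D ∪ S) ∩ S.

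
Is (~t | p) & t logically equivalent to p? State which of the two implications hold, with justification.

(⇒) holds; (⇐) fails.

[⇒] Assume the antecedent. If p is true, p reduces to true regardless of the other variables. If p is false, the antecedent cannot hold. Either way p holds.

[⇐] This fails. Under p = T, t = F, the left side is false but the right side is true.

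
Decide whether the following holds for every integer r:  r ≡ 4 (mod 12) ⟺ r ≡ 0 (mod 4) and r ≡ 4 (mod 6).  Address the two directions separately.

Equivalent; both directions hold.

(⇒) Suppose r ≡ 4 (mod 12); write r = 12j + 4. Since 4 ∣ 12, reducing mod 4 gives r ≡ 4 ≡ 0 (mod 4); since 6 ∣ 12, reducing mod 6 gives r ≡ 4 (mod 6).

(⇐) Conversely, if r ≡ 0 (mod 4) and r ≡ 4 (mod 6), then by the Chinese remainder theorem r ≡ 4 (mod 12). This is exactly r ≡ 4 (mod 12).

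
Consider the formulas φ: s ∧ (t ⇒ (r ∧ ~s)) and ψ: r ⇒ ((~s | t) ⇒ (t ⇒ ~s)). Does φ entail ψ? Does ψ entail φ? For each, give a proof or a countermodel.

(⟹) Assume the antecedent. If r is true, the antecedent forces (r = T, s = T, t = F), and r ⇒ ((~s | t) ⇒ (t ⇒ ~s)) holds there. If r is false, r ⇒ ((~s | t) ⇒ (t ⇒ ~s)) reduces to true regardless of the other variables. Either way r ⇒ ((~s | t) ⇒ (t ⇒ ~s)) holds.

(⟸) This fails. Under r = F, s = F, t = F, the left side is false but the right side is true.

Not equivalent: only (⇒) holds.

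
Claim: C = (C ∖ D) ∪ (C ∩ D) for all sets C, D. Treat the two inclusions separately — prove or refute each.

(⟹) Let x ∈ C. Then either x ∈ C and x ∉ D; or x ∈ C ∩ D. In each case x ∈ (C ∖ D) ∪ (C ∩ D), so C ⊆ (C ∖ D) ∪ (C ∩ D).

(⟸) Let x ∈ (C ∖ D) ∪ (C ∩ D). Then either x ∈ C and x ∉ D; or x ∈ C ∩ D. In each case x ∈ C, so (C ∖ D) ∪ (C ∩ D) ⊆ C.

Both inclusions hold.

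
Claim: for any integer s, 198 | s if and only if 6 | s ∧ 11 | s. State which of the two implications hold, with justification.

The forward direction holds; the converse fails.

Forward direction. If 198 ∣ s, write s = 198q. Since 198 = 33·6, s = 6·(33q), so 6 ∣ s; and since 198 = 18·11, s = 11·(18q), so 11 ∣ s.

Converse. This fails: take s = 66. Both 6 ∣ 66 and 11 ∣ 66, yet 66 is not a multiple of 198 (since 66 = 0·198 + 66), so 198 ∤ 66.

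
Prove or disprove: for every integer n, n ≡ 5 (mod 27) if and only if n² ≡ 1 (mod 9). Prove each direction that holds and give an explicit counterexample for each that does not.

(⇒) This fails: take n = 5. Then 5 ≡ 5 (mod 27), but 5² = 25 ≡ 7 (mod 9), not 1.

(⇐) This fails: take n = 1. Then 1² = 1 ≡ 1 (mod 9), yet 1 ≡ 1 (mod 27), not 5.

Both directions fail.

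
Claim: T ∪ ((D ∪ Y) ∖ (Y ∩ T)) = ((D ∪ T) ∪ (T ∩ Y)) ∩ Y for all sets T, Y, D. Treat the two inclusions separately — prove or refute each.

The sets are not equal: only the reverse inclusion holds.

(⟹) This inclusion fails. Take T = {1}, Y = ∅, D = ∅; then 1 ∈ T ∪ ((D ∪ Y) ∖ (Y ∩ T)) but 1 ∉ ((D ∪ T) ∪ (T ∩ Y)) ∩ Y.

(⟸) Let x ∈ ((D ∪ T) ∪ (T ∩ Y)) ∩ Y. Then either x ∈ T ∩ Y and x ∉ D; or x ∈ Y ∩ D and x ∉ T; or x ∈ T ∩ Y ∩ D. In each case x ∈ T ∪ ((D ∪ Y) ∖ (Y ∩ T)), so ((D ∪ T) ∪ (T ∩ Y)) ∩ Y ⊆ T ∪ ((D ∪ Y) ∖ (Y ∩ T)).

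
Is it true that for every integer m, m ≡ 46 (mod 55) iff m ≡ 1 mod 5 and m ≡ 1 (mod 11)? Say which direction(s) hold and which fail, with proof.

(→) This fails: m = 46 gives 46 ≡ 46 (mod 55) but 46 ≡ 2 (mod 11), so the conjunction on the right does not hold.

(←) This fails: m = 1 satisfies both congruences on the right (1 ≡ 1 mod 5 and 1 ≡ 1 mod 11) yet 1 ≡ 1 (mod 55), not 46.

Neither direction holds.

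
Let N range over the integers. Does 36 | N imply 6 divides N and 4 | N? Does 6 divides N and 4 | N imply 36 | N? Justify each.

The forward direction holds; the converse fails.

(→) If 36 ∣ N, write N = 36q. Since 36 = 6·6, N = 6·(6q), so 6 ∣ N; and since 36 = 9·4, N = 4·(9q), so 4 ∣ N.

(←) This fails: take N = 12. Both 6 ∣ 12 and 4 ∣ 12, yet 12 is not a multiple of 36 (since 12 = 0·36 + 12), so 36 ∤ 12.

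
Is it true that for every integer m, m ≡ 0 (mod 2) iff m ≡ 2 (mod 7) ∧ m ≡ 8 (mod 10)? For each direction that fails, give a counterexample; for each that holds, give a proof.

Forward direction. This fails: m = 0 gives 0 ≡ 0 (mod 2) but 0 ≡ 0 (mod 7), so the conjunction on the right does not hold.

Converse. If m ≡ 2 (mod 7) and m ≡ 8 (mod 10), then by the Chinese remainder theorem m ≡ 58 (mod 70). Since 58 ≡ 0 (mod 2) and 2 ∣ 70, we get m ≡ 0 (mod 2).

The forward direction fails; the converse holds.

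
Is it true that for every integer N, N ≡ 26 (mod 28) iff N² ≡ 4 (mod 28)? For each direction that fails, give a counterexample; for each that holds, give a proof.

(⟹) Suppose N ≡ 26 (mod 28). Write N = 28j + 26. Then (28j + 26)² = 784j² + 1456j + 676 = 28(28j² + 52j + 24) + 4, so N² ≡ 4 (mod 28).

(⟸) This fails: take N = 2. Then 2² = 4 ≡ 4 (mod 28), yet 2 ≡ 2 (mod 28), not 26.

(⇒) holds; (⇐) fails.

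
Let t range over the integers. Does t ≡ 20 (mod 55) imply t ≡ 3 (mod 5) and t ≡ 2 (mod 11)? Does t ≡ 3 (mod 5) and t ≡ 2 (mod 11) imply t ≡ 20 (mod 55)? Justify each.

(⇒) This fails: t = 20 gives 20 ≡ 20 (mod 55) but 20 ≡ 0 (mod 5), so the conjunction on the right does not hold.

(⇐) This fails: t = 13 satisfies both congruences on the right (13 ≡ 3 mod 5 and 13 ≡ 2 mod 11) yet 13 ≡ 13 (mod 55), not 20.

(⇒) fails and (⇐) fails.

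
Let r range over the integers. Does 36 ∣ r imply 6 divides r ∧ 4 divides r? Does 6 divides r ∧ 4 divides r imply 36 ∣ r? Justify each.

Forward direction. If 36 ∣ r, write r = 36q. Since 36 = 6·6, r = 6·(6q), so 6 ∣ r; and since 36 = 9·4, r = 4·(9q), so 4 ∣ r.

Converse. This fails: take r = 12. Both 6 ∣ 12 and 4 ∣ 12, yet 12 is not a multiple of 36 (since 12 = 0·36 + 12), so 36 ∤ 12.

The forward direction holds; the converse fails.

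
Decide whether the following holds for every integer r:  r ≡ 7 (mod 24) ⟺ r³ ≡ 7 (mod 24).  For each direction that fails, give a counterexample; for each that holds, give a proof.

Both directions hold; the statement is true.

(⇐) Suppose r³ ≡ 7 (mod 24). The only residue r in {0, …, 23} with r³ ≡ 7 (mod 24) is r = 7, so r ≡ 7 (mod 24).

(⇒) Suppose r ≡ 7 (mod 24). Write r = 24j + 7. Then (24j + 7)³ = 13824j³ + 12096j² + 3528j + 343 = 24(576j³ + 504j² + 147j + 14) + 7, so r³ ≡ 7 (mod 24).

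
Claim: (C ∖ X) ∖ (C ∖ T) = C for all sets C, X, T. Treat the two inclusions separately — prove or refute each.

The sets are not equal: only the forward inclusion holds.

Forward inclusion. Let x ∈ (C ∖ X) ∖ (C ∖ T). Then x ∈ C ∩ T and x ∉ X, from which x ∈ C.

Reverse inclusion. This inclusion fails. Take C = {1}, X = ∅, T = ∅; then 1 ∈ C but 1 ∉ (C ∖ X) ∖ (C ∖ T).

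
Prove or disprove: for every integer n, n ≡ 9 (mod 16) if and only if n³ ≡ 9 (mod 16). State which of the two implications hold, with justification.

[⇒] Suppose n ≡ 9 (mod 16). Write n = 16j + 9. Then (16j + 9)³ = 4096j³ + 6912j² + 3888j + 729 = 16(256j³ + 432j² + 243j + 45) + 9, so n³ ≡ 9 (mod 16).

[⇐] Conversely, suppose n³ ≡ 9 (mod 16). The only residue r in {0, …, 15} with r³ ≡ 9 (mod 16) is r = 9, so n ≡ 9 (mod 16).

Both implications hold.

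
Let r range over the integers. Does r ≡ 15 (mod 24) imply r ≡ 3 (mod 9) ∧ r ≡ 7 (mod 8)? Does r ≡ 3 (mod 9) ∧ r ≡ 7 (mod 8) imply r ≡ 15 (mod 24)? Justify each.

[⇐] If r ≡ 3 (mod 9) and r ≡ 7 (mod 8), then by the Chinese remainder theorem r ≡ 39 (mod 72). Since 39 ≡ 15 (mod 24) and 24 ∣ 72, we get r ≡ 15 (mod 24).

[⇒] This fails: r = 63 gives 63 ≡ 15 (mod 24) but 63 ≡ 0 (mod 9), so the conjunction on the right does not hold.

The forward direction fails; the converse holds.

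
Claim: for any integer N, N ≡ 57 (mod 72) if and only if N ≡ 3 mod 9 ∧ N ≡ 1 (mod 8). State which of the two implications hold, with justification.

Both directions hold; the statement is true.

(⇒) Suppose N ≡ 57 (mod 72); write N = 72j + 57. Since 9 ∣ 72, reducing mod 9 gives N ≡ 57 ≡ 3 (mod 9); since 8 ∣ 72, reducing mod 8 gives N ≡ 57 ≡ 1 (mod 8).

(⇐) Conversely, if N ≡ 3 (mod 9) and N ≡ 1 (mod 8), then by the Chinese remainder theorem N ≡ 57 (mod 72). This is exactly N ≡ 57 (mod 72).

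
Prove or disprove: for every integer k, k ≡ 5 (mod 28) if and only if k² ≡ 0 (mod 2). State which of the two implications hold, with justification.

Neither direction holds.

(⇒) This fails: take k = 5. Then 5 ≡ 5 (mod 28), but 5² = 25 ≡ 1 (mod 2), not 0.

(⇐) This fails: take k = 0. Then 0² = 0 ≡ 0 (mod 2), yet 0 ≡ 0 (mod 28), not 5.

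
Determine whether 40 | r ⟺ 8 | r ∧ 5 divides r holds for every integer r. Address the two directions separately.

(⟹) If 40 ∣ r, write r = 40q. Since 40 = 5·8, r = 8·(5q), so 8 ∣ r; and since 40 = 8·5, r = 5·(8q), so 5 ∣ r.

(⟸) Suppose 8 ∣ r and 5 ∣ r. Any common multiple of 8 and 5 is a multiple of their lcm; here gcd(8, 5) = 1, so lcm(8, 5) = 8·5 = 40, so 40 ∣ r.

Both implications hold.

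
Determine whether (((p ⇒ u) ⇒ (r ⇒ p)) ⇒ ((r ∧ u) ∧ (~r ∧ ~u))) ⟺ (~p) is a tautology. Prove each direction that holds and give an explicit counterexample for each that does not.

Not equivalent: only (⇒) holds.

(→) Assume the antecedent. If p is true, the antecedent cannot hold. If p is false, ~p reduces to true regardless of the other variables. Either way ~p holds.

(←) This fails. Under p = F, u = F, r = F, the left side is false but the right side is true.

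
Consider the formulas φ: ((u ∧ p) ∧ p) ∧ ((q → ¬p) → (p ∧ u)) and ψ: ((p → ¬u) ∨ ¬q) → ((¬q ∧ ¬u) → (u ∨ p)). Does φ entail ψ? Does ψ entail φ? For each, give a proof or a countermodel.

(→) Assume the antecedent. If p is true, the consequent reduces to true regardless of the other variables. If p is false, the antecedent cannot hold. Either way the consequent holds.

(←) This fails. Under p = T, q = F, u = F, the left side is false but the right side is true.

Only the forward implication holds.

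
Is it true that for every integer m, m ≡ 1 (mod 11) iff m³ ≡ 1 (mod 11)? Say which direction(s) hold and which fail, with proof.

Both implications hold.

[⇒] Suppose m ≡ 1 (mod 11). Write m = 11j + 1. Then (11j + 1)³ = 1331j³ + 363j² + 33j + 1 = 11(121j³ + 33j² + 3j) + 1, so m³ ≡ 1 (mod 11).

[⇐] Conversely, suppose m³ ≡ 1 (mod 11). The only residue r in {0, …, 10} with r³ ≡ 1 (mod 11) is r = 1, so m ≡ 1 (mod 11).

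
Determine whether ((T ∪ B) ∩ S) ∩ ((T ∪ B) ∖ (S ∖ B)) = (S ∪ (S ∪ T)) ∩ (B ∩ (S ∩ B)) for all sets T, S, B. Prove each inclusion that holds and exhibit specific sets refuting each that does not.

The two sets are equal.

(⊆) Let x ∈ ((T ∪ B) ∩ S) ∩ ((T ∪ B) ∖ (S ∖ B)). Then either x ∈ S ∩ B and x ∉ T; or x ∈ T ∩ S ∩ B. In each case x ∈ (S ∪ (S ∪ T)) ∩ (B ∩ (S ∩ B)), so ((T ∪ B) ∩ S) ∩ ((T ∪ B) ∖ (S ∖ B)) ⊆ (S ∪ (S ∪ T)) ∩ (B ∩ (S ∩ B)).

(⊇) Let x ∈ (S ∪ (S ∪ T)) ∩ (B ∩ (S ∩ B)). Then either x ∈ S ∩ B and x ∉ T; or x ∈ T ∩ S ∩ B. In each case x ∈ ((T ∪ B) ∩ S) ∩ ((T ∪ B) ∖ (S ∖ B)), so (S ∪ (S ∪ T)) ∩ (B ∩ (S ∩ B)) ⊆ ((T ∪ B) ∩ S) ∩ ((T ∪ B) ∖ (S ∖ B)).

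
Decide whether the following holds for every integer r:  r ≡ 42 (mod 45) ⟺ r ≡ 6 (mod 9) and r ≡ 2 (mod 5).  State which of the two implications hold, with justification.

Equivalent; both directions hold.

(⟹) Suppose r ≡ 42 (mod 45); write r = 45j + 42. Since 9 ∣ 45, reducing mod 9 gives r ≡ 42 ≡ 6 (mod 9); since 5 ∣ 45, reducing mod 5 gives r ≡ 42 ≡ 2 (mod 5).

(⟸) Conversely, if r ≡ 6 (mod 9) and r ≡ 2 (mod 5), then by the Chinese remainder theorem r ≡ 42 (mod 45). This is exactly r ≡ 42 (mod 45).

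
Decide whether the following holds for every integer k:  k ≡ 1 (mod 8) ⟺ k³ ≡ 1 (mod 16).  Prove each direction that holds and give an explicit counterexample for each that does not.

Not equivalent: only (⇐) holds.

Forward direction. This fails: take k = 9. Then 9 ≡ 1 (mod 8), but 9³ = 729 ≡ 9 (mod 16), not 1.

Converse. The residues r modulo 16 with r³ ≡ 1 (mod 16) are exactly {1}, and each is ≡ 1 (mod 8).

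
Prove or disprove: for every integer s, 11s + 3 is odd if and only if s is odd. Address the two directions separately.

(⇒) This fails: s = 4 gives 11s + 3 = 47, which is odd, but 4 is even, not odd.

(⇐) This also fails: s = 7 is odd, but 11s + 3 = 80 is even, not odd.

Neither implication holds.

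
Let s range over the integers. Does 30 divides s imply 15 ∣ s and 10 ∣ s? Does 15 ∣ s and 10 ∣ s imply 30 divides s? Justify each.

(→) If 30 ∣ s, write s = 30q. Since 30 = 2·15, s = 15·(2q), so 15 ∣ s; and since 30 = 3·10, s = 10·(3q), so 10 ∣ s.

(←) Suppose 15 ∣ s and 10 ∣ s. Any common multiple of 15 and 10 is a multiple of their lcm; here lcm(15, 10) = 15·10/gcd(15, 10) = 150/5 = 30, so 30 ∣ s.

Both directions hold; the statement is true.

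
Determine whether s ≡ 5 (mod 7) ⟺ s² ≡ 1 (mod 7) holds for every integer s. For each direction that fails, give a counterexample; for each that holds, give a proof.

[⇒] This fails: take s = 5. Then 5 ≡ 5 (mod 7), but 5² = 25 ≡ 4 (mod 7), not 1.

[⇐] This fails: take s = 1. Then 1² = 1 ≡ 1 (mod 7), yet 1 ≡ 1 (mod 7), not 5.

Neither implication holds.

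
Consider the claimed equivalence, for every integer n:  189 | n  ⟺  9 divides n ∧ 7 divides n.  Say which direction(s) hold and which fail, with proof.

Forward direction. If 189 ∣ n, write n = 189q. Since 189 = 21·9, n = 9·(21q), so 9 ∣ n; and since 189 = 27·7, n = 7·(27q), so 7 ∣ n.

Converse. This fails: take n = 63. Both 9 ∣ 63 and 7 ∣ 63, yet 63 is not a multiple of 189 (since 63 = 0·189 + 63), so 189 ∤ 63.

Only the forward direction holds.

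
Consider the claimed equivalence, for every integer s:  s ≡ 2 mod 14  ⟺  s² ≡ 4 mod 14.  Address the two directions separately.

(←) This fails: take s = 12. Then 12² = 144 ≡ 4 (mod 14), yet 12 ≡ 12 (mod 14), not 2.

(→) Suppose s ≡ 2 mod 14. Write s = 14j + 2. Then (14j + 2)² = 196j² + 56j + 4 = 14(14j² + 4j) + 4, so s² ≡ 4 (mod 14).

(⇒) holds; (⇐) fails.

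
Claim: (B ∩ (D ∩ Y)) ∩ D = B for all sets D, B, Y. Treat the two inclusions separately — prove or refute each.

(⊆) holds; (⊇) fails.

(⊆) Let x ∈ (B ∩ (D ∩ Y)) ∩ D. Then x ∈ D ∩ B ∩ Y, from which x ∈ B.

(⊇) This inclusion fails. Take D = ∅, B = {1}, Y = ∅; then 1 ∈ B but 1 ∉ (B ∩ (D ∩ Y)) ∩ D.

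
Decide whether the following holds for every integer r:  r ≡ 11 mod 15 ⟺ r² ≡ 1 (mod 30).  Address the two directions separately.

Forward direction. This fails: take r = 26. Then 26 ≡ 11 (mod 15), but 26² = 676 ≡ 16 (mod 30), not 1.

Converse. This fails: take r = 1. Then 1² = 1 ≡ 1 (mod 30), yet 1 ≡ 1 (mod 15), not 11.

Neither implication holds.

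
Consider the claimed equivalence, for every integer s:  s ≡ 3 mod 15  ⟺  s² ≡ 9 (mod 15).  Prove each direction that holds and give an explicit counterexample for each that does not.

(⟸) This fails: take s = 12. Then 12² = 144 ≡ 9 (mod 15), yet 12 ≡ 12 (mod 15), not 3.

(⟹) Suppose s ≡ 3 mod 15. Write s = 15j + 3. Then (15j + 3)² = 225j² + 90j + 9 = 15(15j² + 6j) + 9, so s² ≡ 9 (mod 15).

Only the forward implication holds.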